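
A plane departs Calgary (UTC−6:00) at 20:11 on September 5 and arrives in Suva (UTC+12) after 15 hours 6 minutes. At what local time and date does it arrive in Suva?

Convert departure to UTC: 20:11 + 6:00 = 02:11 UTC on Sep 6.
Add 15 hours and 6 minutes travel time → 17:17 UTC.
Suva is UTC+12:00, so local arrival = 17:17 + 12:00 = 05:17 on Sep 7.

05:17 on September 7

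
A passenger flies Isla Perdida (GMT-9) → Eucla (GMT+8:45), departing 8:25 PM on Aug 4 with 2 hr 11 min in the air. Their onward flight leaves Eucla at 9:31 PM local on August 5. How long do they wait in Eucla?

Convert departure to UTC: 8:25 PM + 9:00 = 5:25 AM UTC on Aug 5.
Add 2 hours and 11 minutes flight time → 7:36 AM UTC.
Eucla is UTC+8:45, so local arrival = 7:36 AM + 8:45 = 4:21 PM on Aug 5.
Layover = 9:31 PM − 4:21 PM = 5 hours 10 minutes.

5 hours 10 minutes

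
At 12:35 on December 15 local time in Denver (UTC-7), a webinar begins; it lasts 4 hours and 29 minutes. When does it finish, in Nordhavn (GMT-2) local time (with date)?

22:04 on Dec 15

Convert start to UTC: 12:35 + 7:00 = 19:35 UTC on Dec 15.
Add 4 hours 29 minutes duration → 00:04 UTC (Dec 16).
Nordhavn is UTC−2:00, so local end time = 00:04 − 2:00 = 22:04 on Dec 15.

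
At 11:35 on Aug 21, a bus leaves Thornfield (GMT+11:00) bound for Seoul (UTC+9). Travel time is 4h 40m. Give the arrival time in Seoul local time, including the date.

14:15 on August 21

Convert departure to UTC: 11:35 − 11:00 = 00:35 UTC on Aug 21.
Add 4 hours and 40 minutes travel time → 05:15 UTC.
Seoul is UTC+9:00, so local arrival = 05:15 + 9:00 = 14:15 on Aug 21.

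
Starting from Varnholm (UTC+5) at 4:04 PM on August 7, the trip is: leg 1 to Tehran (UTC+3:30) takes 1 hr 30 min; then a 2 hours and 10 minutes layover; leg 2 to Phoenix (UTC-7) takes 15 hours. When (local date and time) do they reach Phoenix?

10:44 PM on August 7

Convert departure to UTC: 4:04 PM − 5:00 = 11:04 AM UTC on Aug 7.
Add 1 hour and 30 minutes leg 1 → 12:34 PM UTC.
Add 2 hours and 10 minutes layover in Tehran → 2:44 PM UTC.
Add 15 hours leg 2 → 5:44 AM UTC (Aug 8).
Phoenix is UTC−7:00, so local arrival = 5:44 AM − 7:00 = 10:44 PM on Aug 7.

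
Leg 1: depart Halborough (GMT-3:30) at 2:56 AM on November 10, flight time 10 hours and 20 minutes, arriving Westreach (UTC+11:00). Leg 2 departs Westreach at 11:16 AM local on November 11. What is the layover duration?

7 hours 30 minutes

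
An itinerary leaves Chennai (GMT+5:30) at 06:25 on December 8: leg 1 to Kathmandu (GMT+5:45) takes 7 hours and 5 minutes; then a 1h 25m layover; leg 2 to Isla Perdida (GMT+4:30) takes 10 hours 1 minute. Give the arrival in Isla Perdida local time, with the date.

Convert departure to UTC: 06:25 − 5:30 = 00:55 UTC on Dec 8.
Add 7 hours and 5 minutes leg 1 → 08:00 UTC.
Add 1 hour and 25 minutes layover in Kathmandu → 09:25 UTC.
Add 10 hours and 1 minute leg 2 → 19:26 UTC.
Isla Perdida is UTC+4:30, so local arrival = 19:26 + 4:30 = 23:56 on Dec 8.

23:56 on Dec 8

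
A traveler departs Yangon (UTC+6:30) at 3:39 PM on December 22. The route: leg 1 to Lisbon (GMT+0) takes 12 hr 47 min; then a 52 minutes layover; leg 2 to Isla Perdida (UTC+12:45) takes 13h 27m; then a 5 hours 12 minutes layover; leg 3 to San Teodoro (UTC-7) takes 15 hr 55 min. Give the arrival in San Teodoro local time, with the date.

Convert departure to UTC: 3:39 PM − 6:30 = 9:09 AM UTC on Dec 22.
Add 12 hours and 47 minutes leg 1 → 9:56 PM UTC.
Add 52 minutes layover in Lisbon → 10:48 PM UTC.
Add 13 hours and 27 minutes leg 2 → 12:15 PM UTC (Dec 23).
Add 5 hours and 12 minutes layover in Isla Perdida → 5:27 PM UTC.
Add 15 hours and 55 minutes leg 3 → 9:22 AM UTC (Dec 24).
San Teodoro is UTC−7:00, so local arrival = 9:22 AM − 7:00 = 2:22 AM on Dec 24.

2:22 AM on Dec 24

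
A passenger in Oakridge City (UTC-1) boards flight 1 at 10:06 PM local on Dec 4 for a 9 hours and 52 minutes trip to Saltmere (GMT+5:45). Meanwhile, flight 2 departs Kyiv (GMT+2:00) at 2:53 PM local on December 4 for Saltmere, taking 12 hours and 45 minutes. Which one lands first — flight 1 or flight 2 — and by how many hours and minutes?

Flight 1 in UTC: 10:06 PM + 1:00 = 11:06 PM on Dec 4.
+9 hours and 52 minutes → arrive 8:58 AM UTC on Dec 5.
Flight 2 in UTC: 2:53 PM − 2:00 = 12:53 PM on Dec 4.
+12 hours 45 minutes → arrive 1:38 AM UTC on Dec 5.
Flight 2 lands earlier by 7 hours 20 minutes.

the second, by 7 hours 20 minutes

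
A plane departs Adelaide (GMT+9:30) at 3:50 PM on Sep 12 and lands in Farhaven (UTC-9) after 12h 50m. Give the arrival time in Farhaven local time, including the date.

Convert departure to UTC: 3:50 PM − 9:30 = 6:20 AM UTC on Sep 12.
Add 12 hours and 50 minutes travel time → 7:10 PM UTC.
Farhaven is UTC−9:00, so local arrival = 7:10 PM − 9:00 = 10:10 AM on Sep 12.

10:10 AM on September 12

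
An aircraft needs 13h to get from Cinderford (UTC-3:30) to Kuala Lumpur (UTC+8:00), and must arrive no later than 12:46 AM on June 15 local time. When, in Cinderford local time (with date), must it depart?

Target arrival in UTC: 12:46 AM − 8:00 = 4:46 PM on Jun 14.
Subtract 13 hours → departure 3:46 AM UTC on Jun 14.
Cinderford is UTC−3:30: 3:46 AM − 3:30 = 12:16 AM on Jun 14.

12:16 AM on Jun 14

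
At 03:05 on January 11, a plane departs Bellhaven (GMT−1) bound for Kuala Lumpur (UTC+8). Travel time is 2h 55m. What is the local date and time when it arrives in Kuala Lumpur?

Convert departure to UTC: 03:05 + 1:00 = 04:05 UTC on Jan 11.
Add 2 hours and 55 minutes travel time → 07:00 UTC.
Kuala Lumpur is UTC+8:00, so local arrival = 07:00 + 8:00 = 15:00 on Jan 11.

15:00 on January 11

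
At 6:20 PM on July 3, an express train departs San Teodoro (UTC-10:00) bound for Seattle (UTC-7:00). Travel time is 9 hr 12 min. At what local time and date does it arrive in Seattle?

6:32 AM on July 4

Convert departure to UTC: 6:20 PM + 10:00 = 4:20 AM UTC on Jul 4.
Add 9 hours 12 minutes travel time → 1:32 PM UTC.
Seattle is UTC−7:00, so local arrival = 1:32 PM − 7:00 = 6:32 AM on Jul 4.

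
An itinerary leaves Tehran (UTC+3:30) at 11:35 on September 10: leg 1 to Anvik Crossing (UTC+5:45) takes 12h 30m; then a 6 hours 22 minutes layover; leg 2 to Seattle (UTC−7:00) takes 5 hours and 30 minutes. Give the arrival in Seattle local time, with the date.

01:27 on September 11

Convert departure to UTC: 11:35 − 3:30 = 08:05 UTC on Sep 10.
Add 12 hours and 30 minutes leg 1 → 20:35 UTC.
Add 6 hours and 22 minutes layover in Anvik Crossing → 02:57 UTC (Sep 11).
Add 5 hours and 30 minutes leg 2 → 08:27 UTC.
Seattle is UTC−7:00, so local arrival = 08:27 − 7:00 = 01:27 on Sep 11.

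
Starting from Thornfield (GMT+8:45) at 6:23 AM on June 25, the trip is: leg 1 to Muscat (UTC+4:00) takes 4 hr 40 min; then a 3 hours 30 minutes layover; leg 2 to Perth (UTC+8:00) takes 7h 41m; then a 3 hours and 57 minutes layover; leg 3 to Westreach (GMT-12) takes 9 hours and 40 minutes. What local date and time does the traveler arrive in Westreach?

Convert departure to UTC: 6:23 AM − 8:45 = 9:38 PM UTC on Jun 24.
Add 4 hours 40 minutes leg 1 → 2:18 AM UTC (Jun 25).
Add 3 hours and 30 minutes layover in Muscat → 5:48 AM UTC.
Add 7 hours and 41 minutes leg 2 → 1:29 PM UTC.
Add 3 hours 57 minutes layover in Perth → 5:26 PM UTC.
Add 9 hours and 40 minutes leg 3 → 3:06 AM UTC (Jun 26).
Westreach is UTC−12:00, so local arrival = 3:06 AM − 12:00 = 3:06 PM on Jun 25.

3:06 PM on June 25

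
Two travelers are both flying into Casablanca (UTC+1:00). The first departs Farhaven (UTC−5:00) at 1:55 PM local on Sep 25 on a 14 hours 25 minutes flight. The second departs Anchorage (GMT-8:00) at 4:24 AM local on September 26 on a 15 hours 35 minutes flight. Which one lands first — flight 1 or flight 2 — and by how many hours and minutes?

the first, by 18 hours 39 minutes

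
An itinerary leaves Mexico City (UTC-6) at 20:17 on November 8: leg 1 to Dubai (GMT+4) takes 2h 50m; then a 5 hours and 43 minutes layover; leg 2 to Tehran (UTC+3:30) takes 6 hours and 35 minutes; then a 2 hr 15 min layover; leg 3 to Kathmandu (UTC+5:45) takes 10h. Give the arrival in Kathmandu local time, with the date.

11:25 on November 10

Convert departure to UTC: 20:17 + 6:00 = 02:17 UTC on Nov 9.
Add 2 hours 50 minutes leg 1 → 05:07 UTC.
Add 5 hours and 43 minutes layover in Dubai → 10:50 UTC.
Add 6 hours 35 minutes leg 2 → 17:25 UTC.
Add 2 hours 15 minutes layover in Tehran → 19:40 UTC.
Add 10 hours leg 3 → 05:40 UTC (Nov 10).
Kathmandu is UTC+5:45, so local arrival = 05:40 + 5:45 = 11:25 on Nov 10.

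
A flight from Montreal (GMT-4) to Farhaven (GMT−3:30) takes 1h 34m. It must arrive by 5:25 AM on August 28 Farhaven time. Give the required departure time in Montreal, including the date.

3:21 AM on August 28

Target arrival in UTC: 5:25 AM + 3:30 = 8:55 AM on Aug 28.
Subtract 1 hour 34 minutes → departure 7:21 AM UTC on Aug 28.
Montreal is UTC−4:00: 7:21 AM − 4:00 = 3:21 AM on Aug 28.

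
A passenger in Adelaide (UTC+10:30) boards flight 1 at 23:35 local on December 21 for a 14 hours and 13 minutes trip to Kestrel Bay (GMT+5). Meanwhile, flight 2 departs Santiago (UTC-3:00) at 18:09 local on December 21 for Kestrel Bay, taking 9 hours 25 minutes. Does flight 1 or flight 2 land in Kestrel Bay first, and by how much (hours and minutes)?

Flight 1 in UTC: 23:35 − 10:30 = 13:05 on Dec 21.
+14 hours and 13 minutes → arrive 03:18 UTC on Dec 22.
Flight 2 in UTC: 18:09 + 3:00 = 21:09 on Dec 21.
+9 hours and 25 minutes → arrive 06:34 UTC on Dec 22.
Flight 1 lands earlier by 3 hours 16 minutes.

the first, by 3 hours 16 minutes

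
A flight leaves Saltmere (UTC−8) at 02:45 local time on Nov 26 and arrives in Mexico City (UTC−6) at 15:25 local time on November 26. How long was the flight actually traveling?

10 hours 40 minutes

Departure in UTC: 02:45 + 8:00 = 10:45 on Nov 26.
Arrival in UTC: 15:25 + 6:00 = 21:25 on Nov 26.
Elapsed = 21:25 − 10:45 = 10 hours 40 minutes.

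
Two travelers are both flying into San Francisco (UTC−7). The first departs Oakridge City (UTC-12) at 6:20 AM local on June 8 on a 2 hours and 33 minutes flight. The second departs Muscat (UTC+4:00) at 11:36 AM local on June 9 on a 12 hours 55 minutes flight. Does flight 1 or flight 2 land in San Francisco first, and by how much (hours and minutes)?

the first, by 23 hours 38 minutes

Flight 1 in UTC: 6:20 AM + 12:00 = 6:20 PM on Jun 8.
+2 hours 33 minutes → arrive 8:53 PM UTC on Jun 8.
Flight 2 in UTC: 11:36 AM − 4:00 = 7:36 AM on Jun 9.
+12 hours 55 minutes → arrive 8:31 PM UTC on Jun 9.
Flight 1 lands earlier by 23 hours 38 minutes.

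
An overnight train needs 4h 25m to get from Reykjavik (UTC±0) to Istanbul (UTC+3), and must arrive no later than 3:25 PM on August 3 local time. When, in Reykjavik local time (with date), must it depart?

8:00 AM on Aug 3

Target arrival in UTC: 3:25 PM − 3:00 = 12:25 PM on Aug 3.
Subtract 4 hours 25 minutes → departure 8:00 AM UTC on Aug 3.
Reykjavik is UTC+0, so departure is 8:00 AM on Aug 3.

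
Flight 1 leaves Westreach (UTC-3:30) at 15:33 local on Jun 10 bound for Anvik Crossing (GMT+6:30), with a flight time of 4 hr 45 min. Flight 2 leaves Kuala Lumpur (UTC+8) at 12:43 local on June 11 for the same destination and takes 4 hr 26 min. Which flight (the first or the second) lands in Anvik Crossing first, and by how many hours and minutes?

Flight 1 in UTC: 15:33 + 3:30 = 19:03 on Jun 10.
+4 hours and 45 minutes → arrive 23:48 UTC on Jun 10.
Flight 2 in UTC: 12:43 − 8:00 = 04:43 on Jun 11.
+4 hours 26 minutes → arrive 09:09 UTC on Jun 11.
Flight 1 lands earlier by 9 hours 21 minutes.

the first, by 9 hours 21 minutes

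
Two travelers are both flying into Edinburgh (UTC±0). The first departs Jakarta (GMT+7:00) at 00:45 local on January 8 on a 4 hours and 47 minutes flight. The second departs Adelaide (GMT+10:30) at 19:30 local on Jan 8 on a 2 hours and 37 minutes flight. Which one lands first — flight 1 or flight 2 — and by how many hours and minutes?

the first, by 13 hours 5 minutes

Flight 1 in UTC: 00:45 − 7:00 = 17:45 on Jan 7.
+4 hours 47 minutes → arrive 22:32 UTC on Jan 7.
Flight 2 in UTC: 19:30 − 10:30 = 09:00 on Jan 8.
+2 hours and 37 minutes → arrive 11:37 UTC on Jan 8.
Flight 1 lands earlier by 13 hours 5 minutes.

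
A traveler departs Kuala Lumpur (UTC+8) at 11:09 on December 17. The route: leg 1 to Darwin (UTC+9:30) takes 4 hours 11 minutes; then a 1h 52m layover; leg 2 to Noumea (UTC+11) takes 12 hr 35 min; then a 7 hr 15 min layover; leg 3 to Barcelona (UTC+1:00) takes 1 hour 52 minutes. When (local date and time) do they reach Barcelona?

07:54 on December 18

Convert departure to UTC: 11:09 − 8:00 = 03:09 UTC on Dec 17.
Add 4 hours and 11 minutes leg 1 → 07:20 UTC.
Add 1 hour 52 minutes layover in Darwin → 09:12 UTC.
Add 12 hours 35 minutes leg 2 → 21:47 UTC.
Add 7 hours and 15 minutes layover in Noumea → 05:02 UTC (Dec 18).
Add 1 hour 52 minutes leg 3 → 06:54 UTC.
Barcelona is UTC+1:00, so local arrival = 06:54 + 1:00 = 07:54 on Dec 18.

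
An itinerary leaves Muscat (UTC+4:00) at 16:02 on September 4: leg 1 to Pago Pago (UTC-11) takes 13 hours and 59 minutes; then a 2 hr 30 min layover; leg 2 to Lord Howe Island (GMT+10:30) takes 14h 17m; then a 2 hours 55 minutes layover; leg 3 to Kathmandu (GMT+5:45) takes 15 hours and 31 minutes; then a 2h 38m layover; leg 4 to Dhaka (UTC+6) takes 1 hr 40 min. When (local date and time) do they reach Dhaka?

23:32 on Sep 6

Convert departure to UTC: 16:02 − 4:00 = 12:02 UTC on Sep 4.
Add 13 hours 59 minutes leg 1 → 02:01 UTC (Sep 5).
Add 2 hours 30 minutes layover in Pago Pago → 04:31 UTC.
Add 14 hours and 17 minutes leg 2 → 18:48 UTC.
Add 2 hours and 55 minutes layover in Lord Howe Island → 21:43 UTC.
Add 15 hours 31 minutes leg 3 → 13:14 UTC (Sep 6).
Add 2 hours 38 minutes layover in Kathmandu → 15:52 UTC.
Add 1 hour and 40 minutes leg 4 → 17:32 UTC.
Dhaka is UTC+6:00, so local arrival = 17:32 + 6:00 = 23:32 on Sep 6.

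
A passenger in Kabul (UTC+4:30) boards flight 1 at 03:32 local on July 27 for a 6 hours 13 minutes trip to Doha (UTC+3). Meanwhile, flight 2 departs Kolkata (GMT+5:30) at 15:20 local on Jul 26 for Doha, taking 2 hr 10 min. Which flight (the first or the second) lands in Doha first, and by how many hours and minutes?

the second, by 17 hours 15 minutes

Flight 1 in UTC: 03:32 − 4:30 = 23:02 on Jul 26.
+6 hours 13 minutes → arrive 05:15 UTC on Jul 27.
Flight 2 in UTC: 15:20 − 5:30 = 09:50 on Jul 26.
+2 hours 10 minutes → arrive 12:00 UTC on Jul 26.
Flight 2 lands earlier by 17 hours 15 minutes.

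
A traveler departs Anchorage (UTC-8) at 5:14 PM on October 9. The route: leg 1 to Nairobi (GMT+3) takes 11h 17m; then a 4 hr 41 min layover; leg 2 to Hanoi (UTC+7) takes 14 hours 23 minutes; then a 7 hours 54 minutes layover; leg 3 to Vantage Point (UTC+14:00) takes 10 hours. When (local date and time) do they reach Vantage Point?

Convert departure to UTC: 5:14 PM + 8:00 = 1:14 AM UTC on Oct 10.
Add 11 hours and 17 minutes leg 1 → 12:31 PM UTC.
Add 4 hours and 41 minutes layover in Nairobi → 5:12 PM UTC.
Add 14 hours and 23 minutes leg 2 → 7:35 AM UTC (Oct 11).
Add 7 hours and 54 minutes layover in Hanoi → 3:29 PM UTC.
Add 10 hours leg 3 → 1:29 AM UTC (Oct 12).
Vantage Point is UTC+14:00, so local arrival = 1:29 AM + 14:00 = 3:29 PM on Oct 12.

3:29 PM on October 12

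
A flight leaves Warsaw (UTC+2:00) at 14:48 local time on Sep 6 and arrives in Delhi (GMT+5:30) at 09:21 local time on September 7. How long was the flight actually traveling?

15 hours 3 minutes

Departure in UTC: 14:48 − 2:00 = 12:48 on Sep 6.
Arrival in UTC: 09:21 − 5:30 = 03:51 on Sep 7.
Elapsed = 03:51 − 12:48 (+1 day) = 15 hours 3 minutes.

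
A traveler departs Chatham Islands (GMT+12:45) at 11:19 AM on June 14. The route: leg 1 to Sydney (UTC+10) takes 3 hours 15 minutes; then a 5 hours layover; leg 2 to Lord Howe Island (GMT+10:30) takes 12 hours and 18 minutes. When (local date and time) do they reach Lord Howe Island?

5:37 AM on Jun 15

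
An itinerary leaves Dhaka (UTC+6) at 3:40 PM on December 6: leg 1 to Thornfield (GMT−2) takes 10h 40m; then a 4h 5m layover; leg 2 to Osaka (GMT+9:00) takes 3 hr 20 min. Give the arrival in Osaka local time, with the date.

Convert departure to UTC: 3:40 PM − 6:00 = 9:40 AM UTC on Dec 6.
Add 10 hours 40 minutes leg 1 → 8:20 PM UTC.
Add 4 hours 5 minutes layover in Thornfield → 12:25 AM UTC (Dec 7).
Add 3 hours 20 minutes leg 2 → 3:45 AM UTC.
Osaka is UTC+9:00, so local arrival = 3:45 AM + 9:00 = 12:45 PM on Dec 7.

12:45 PM on December 7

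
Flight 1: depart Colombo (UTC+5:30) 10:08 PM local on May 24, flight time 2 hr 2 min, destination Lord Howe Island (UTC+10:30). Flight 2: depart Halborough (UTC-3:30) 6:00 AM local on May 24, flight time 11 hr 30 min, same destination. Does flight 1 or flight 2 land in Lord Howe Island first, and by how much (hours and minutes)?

Flight 1 in UTC: 10:08 PM − 5:30 = 4:38 PM on May 24.
+2 hours 2 minutes → arrive 6:40 PM UTC on May 24.
Flight 2 in UTC: 6:00 AM + 3:30 = 9:30 AM on May 24.
+11 hours and 30 minutes → arrive 9:00 PM UTC on May 24.
Flight 1 lands earlier by 2 hours 20 minutes.

the first, by 2 hours 20 minutes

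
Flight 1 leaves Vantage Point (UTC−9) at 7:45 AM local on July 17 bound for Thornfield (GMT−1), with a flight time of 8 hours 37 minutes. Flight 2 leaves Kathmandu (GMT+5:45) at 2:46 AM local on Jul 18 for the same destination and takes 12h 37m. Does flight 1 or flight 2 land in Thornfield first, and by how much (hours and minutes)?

Flight 1 in UTC: 7:45 AM + 9:00 = 4:45 PM on Jul 17.
+8 hours 37 minutes → arrive 1:22 AM UTC on Jul 18.
Flight 2 in UTC: 2:46 AM − 5:45 = 9:01 PM on Jul 17.
+12 hours and 37 minutes → arrive 9:38 AM UTC on Jul 18.
Flight 1 lands earlier by 8 hours 16 minutes.

the first, by 8 hours 16 minutes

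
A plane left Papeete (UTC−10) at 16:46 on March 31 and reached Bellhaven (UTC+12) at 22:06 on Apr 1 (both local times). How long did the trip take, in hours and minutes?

7 hours 20 minutes

Departure in UTC: 16:46 + 10:00 = 02:46 on Apr 1.
Arrival in UTC: 22:06 − 12:00 = 10:06 on Apr 1.
Elapsed = 10:06 − 02:46 = 7 hours 20 minutes.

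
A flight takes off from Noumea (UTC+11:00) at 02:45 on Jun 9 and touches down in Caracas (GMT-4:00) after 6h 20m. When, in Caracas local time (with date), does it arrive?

Convert departure to UTC: 02:45 − 11:00 = 15:45 UTC on Jun 8.
Add 6 hours 20 minutes travel time → 22:05 UTC.
Caracas is UTC−4:00, so local arrival = 22:05 − 4:00 = 18:05 on Jun 8.

18:05 on June 8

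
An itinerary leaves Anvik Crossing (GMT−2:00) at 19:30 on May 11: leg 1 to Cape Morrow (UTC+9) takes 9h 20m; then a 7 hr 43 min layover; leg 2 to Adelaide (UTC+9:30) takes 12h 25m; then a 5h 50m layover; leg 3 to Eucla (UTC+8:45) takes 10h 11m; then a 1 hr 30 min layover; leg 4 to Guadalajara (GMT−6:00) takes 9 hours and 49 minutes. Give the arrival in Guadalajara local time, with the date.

00:18 on May 14

Convert departure to UTC: 19:30 + 2:00 = 21:30 UTC on May 11.
Add 9 hours and 20 minutes leg 1 → 06:50 UTC (May 12).
Add 7 hours and 43 minutes layover in Cape Morrow → 14:33 UTC.
Add 12 hours and 25 minutes leg 2 → 02:58 UTC (May 13).
Add 5 hours and 50 minutes layover in Adelaide → 08:48 UTC.
Add 10 hours 11 minutes leg 3 → 18:59 UTC.
Add 1 hour and 30 minutes layover in Eucla → 20:29 UTC.
Add 9 hours and 49 minutes leg 4 → 06:18 UTC (May 14).
Guadalajara is UTC−6:00, so local arrival = 06:18 − 6:00 = 00:18 on May 14.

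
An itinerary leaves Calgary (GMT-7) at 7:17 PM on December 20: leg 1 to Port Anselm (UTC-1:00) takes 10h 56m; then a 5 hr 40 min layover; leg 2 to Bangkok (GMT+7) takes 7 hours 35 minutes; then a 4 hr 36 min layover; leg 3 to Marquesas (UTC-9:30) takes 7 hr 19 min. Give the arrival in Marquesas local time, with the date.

Convert departure to UTC: 7:17 PM + 7:00 = 2:17 AM UTC on Dec 21.
Add 10 hours 56 minutes leg 1 → 1:13 PM UTC.
Add 5 hours 40 minutes layover in Port Anselm → 6:53 PM UTC.
Add 7 hours and 35 minutes leg 2 → 2:28 AM UTC (Dec 22).
Add 4 hours 36 minutes layover in Bangkok → 7:04 AM UTC.
Add 7 hours and 19 minutes leg 3 → 2:23 PM UTC.
Marquesas is UTC−9:30, so local arrival = 2:23 PM − 9:30 = 4:53 AM on Dec 22.

4:53 AM on December 22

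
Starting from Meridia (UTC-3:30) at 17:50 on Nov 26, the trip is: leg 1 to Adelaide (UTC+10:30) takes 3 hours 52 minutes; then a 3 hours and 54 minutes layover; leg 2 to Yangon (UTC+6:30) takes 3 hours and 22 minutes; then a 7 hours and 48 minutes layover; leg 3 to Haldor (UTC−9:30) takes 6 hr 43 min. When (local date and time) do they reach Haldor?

13:29 on November 27

Convert departure to UTC: 17:50 + 3:30 = 21:20 UTC on Nov 26.
Add 3 hours and 52 minutes leg 1 → 01:12 UTC (Nov 27).
Add 3 hours and 54 minutes layover in Adelaide → 05:06 UTC.
Add 3 hours and 22 minutes leg 2 → 08:28 UTC.
Add 7 hours and 48 minutes layover in Yangon → 16:16 UTC.
Add 6 hours 43 minutes leg 3 → 22:59 UTC.
Haldor is UTC−9:30, so local arrival = 22:59 − 9:30 = 13:29 on Nov 27.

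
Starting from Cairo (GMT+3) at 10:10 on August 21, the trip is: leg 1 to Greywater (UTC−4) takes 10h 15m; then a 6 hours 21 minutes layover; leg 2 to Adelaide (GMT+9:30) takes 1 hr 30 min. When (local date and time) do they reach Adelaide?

Convert departure to UTC: 10:10 − 3:00 = 07:10 UTC on Aug 21.
Add 10 hours 15 minutes leg 1 → 17:25 UTC.
Add 6 hours 21 minutes layover in Greywater → 23:46 UTC.
Add 1 hour and 30 minutes leg 2 → 01:16 UTC (Aug 22).
Adelaide is UTC+9:30, so local arrival = 01:16 + 9:30 = 10:46 on Aug 22.

10:46 on Aug 22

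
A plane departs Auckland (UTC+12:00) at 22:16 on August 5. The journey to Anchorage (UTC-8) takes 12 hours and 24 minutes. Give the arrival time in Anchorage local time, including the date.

Convert departure to UTC: 22:16 − 12:00 = 10:16 UTC on Aug 5.
Add 12 hours and 24 minutes travel time → 22:40 UTC.
Anchorage is UTC−8:00, so local arrival = 22:40 − 8:00 = 14:40 on Aug 5.

14:40 on August 5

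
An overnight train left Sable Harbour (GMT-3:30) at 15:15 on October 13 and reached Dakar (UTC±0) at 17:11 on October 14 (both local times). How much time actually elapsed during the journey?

22 hours 26 minutes

Departure in UTC: 15:15 + 3:30 = 18:45 on Oct 13.
Arrival is already UTC: 17:11 on Oct 14.
Elapsed = 17:11 − 18:45 (+1 day) = 22 hours 26 minutes.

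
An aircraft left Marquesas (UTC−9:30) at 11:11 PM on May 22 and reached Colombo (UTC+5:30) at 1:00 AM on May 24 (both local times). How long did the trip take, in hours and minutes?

10 hours 49 minutes

Colombo is 15:00 ahead of Marquesas.
Clock-face elapsed time (ignoring zones) is 25 hours 49 minutes.
Actual elapsed = 25 hours 49 minutes − 15:00 = 10 hours 49 minutes.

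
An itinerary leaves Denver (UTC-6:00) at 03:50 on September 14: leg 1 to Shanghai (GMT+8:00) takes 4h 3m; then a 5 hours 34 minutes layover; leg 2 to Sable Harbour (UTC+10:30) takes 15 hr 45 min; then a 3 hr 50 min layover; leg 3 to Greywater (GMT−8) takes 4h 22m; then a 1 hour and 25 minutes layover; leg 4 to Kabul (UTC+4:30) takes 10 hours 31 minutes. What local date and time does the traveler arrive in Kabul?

11:50 on September 16

Convert departure to UTC: 03:50 + 6:00 = 09:50 UTC on Sep 14.
Add 4 hours 3 minutes leg 1 → 13:53 UTC.
Add 5 hours 34 minutes layover in Shanghai → 19:27 UTC.
Add 15 hours and 45 minutes leg 2 → 11:12 UTC (Sep 15).
Add 3 hours 50 minutes layover in Sable Harbour → 15:02 UTC.
Add 4 hours 22 minutes leg 3 → 19:24 UTC.
Add 1 hour 25 minutes layover in Greywater → 20:49 UTC.
Add 10 hours 31 minutes leg 4 → 07:20 UTC (Sep 16).
Kabul is UTC+4:30, so local arrival = 07:20 + 4:30 = 11:50 on Sep 16.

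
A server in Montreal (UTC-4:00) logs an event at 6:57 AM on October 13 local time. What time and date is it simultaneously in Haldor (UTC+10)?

8:57 PM on October 13

In UTC: 6:57 AM + 4:00 = 10:57 AM on Oct 13.
Haldor is UTC+10:00: 10:57 AM + 10:00 = 8:57 PM on Oct 13.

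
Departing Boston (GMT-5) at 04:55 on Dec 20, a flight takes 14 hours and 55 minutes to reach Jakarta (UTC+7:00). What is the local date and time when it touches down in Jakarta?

Convert departure to UTC: 04:55 + 5:00 = 09:55 UTC on Dec 20.
Add 14 hours 55 minutes travel time → 00:50 UTC (Dec 21).
Jakarta is UTC+7:00, so local arrival = 00:50 + 7:00 = 07:50 on Dec 21.

07:50 on Dec 21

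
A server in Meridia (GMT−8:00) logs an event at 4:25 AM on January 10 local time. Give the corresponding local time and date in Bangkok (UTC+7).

Bangkok is 15:00 ahead of Meridia.
Shift by the zone difference: 4:25 AM + 15:00 = 7:25 PM on Jan 10 in Bangkok.

7:25 PM on January 10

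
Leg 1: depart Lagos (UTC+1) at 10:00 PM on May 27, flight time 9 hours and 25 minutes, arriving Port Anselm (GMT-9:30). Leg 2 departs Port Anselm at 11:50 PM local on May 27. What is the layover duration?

Convert departure to UTC: 10:00 PM − 1:00 = 9:00 PM UTC on May 27.
Add 9 hours and 25 minutes flight time → 6:25 AM UTC (May 28).
Port Anselm is UTC−9:30, so local arrival = 6:25 AM − 9:30 = 8:55 PM on May 27.
Layover = 11:50 PM − 8:55 PM = 2 hours 55 minutes.

2 hours 55 minutes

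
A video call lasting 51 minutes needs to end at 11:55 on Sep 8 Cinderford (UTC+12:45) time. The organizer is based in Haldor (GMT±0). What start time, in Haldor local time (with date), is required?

22:19 on September 7

Target end time in UTC: 11:55 − 12:45 = 23:10 on Sep 7.
Subtract 51 minutes → start 22:19 UTC on Sep 7.
Haldor is UTC+0, so start is 22:19 on Sep 7.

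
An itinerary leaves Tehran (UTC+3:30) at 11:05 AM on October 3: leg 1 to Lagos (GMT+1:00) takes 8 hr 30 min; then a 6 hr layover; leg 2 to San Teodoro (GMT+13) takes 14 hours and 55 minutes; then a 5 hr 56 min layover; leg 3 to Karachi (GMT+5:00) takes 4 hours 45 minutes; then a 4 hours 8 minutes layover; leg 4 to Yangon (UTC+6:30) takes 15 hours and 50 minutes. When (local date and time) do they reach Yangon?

Convert departure to UTC: 11:05 AM − 3:30 = 7:35 AM UTC on Oct 3.
Add 8 hours 30 minutes leg 1 → 4:05 PM UTC.
Add 6 hours layover in Lagos → 10:05 PM UTC.
Add 14 hours 55 minutes leg 2 → 1:00 PM UTC (Oct 4).
Add 5 hours and 56 minutes layover in San Teodoro → 6:56 PM UTC.
Add 4 hours and 45 minutes leg 3 → 11:41 PM UTC.
Add 4 hours and 8 minutes layover in Karachi → 3:49 AM UTC (Oct 5).
Add 15 hours 50 minutes leg 4 → 7:39 PM UTC.
Yangon is UTC+6:30, so local arrival = 7:39 PM + 6:30 = 2:09 AM on Oct 6.

2:09 AM on Oct 6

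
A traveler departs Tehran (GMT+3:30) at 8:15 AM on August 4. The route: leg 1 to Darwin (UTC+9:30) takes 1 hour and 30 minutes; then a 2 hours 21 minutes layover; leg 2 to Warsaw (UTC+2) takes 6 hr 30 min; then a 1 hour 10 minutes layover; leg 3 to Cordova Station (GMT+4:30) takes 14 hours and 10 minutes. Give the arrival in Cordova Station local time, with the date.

Convert departure to UTC: 8:15 AM − 3:30 = 4:45 AM UTC on Aug 4.
Add 1 hour 30 minutes leg 1 → 6:15 AM UTC.
Add 2 hours 21 minutes layover in Darwin → 8:36 AM UTC.
Add 6 hours and 30 minutes leg 2 → 3:06 PM UTC.
Add 1 hour and 10 minutes layover in Warsaw → 4:16 PM UTC.
Add 14 hours and 10 minutes leg 3 → 6:26 AM UTC (Aug 5).
Cordova Station is UTC+4:30, so local arrival = 6:26 AM + 4:30 = 10:56 AM on Aug 5.

10:56 AM on August 5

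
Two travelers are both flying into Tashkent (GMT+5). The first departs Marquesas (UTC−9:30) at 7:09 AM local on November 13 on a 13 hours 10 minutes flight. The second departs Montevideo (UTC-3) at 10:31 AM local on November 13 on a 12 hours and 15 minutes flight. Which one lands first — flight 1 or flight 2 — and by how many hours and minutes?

the second, by 4 hours 3 minutes

Flight 1 in UTC: 7:09 AM + 9:30 = 4:39 PM on Nov 13.
+13 hours 10 minutes → arrive 5:49 AM UTC on Nov 14.
Flight 2 in UTC: 10:31 AM + 3:00 = 1:31 PM on Nov 13.
+12 hours 15 minutes → arrive 1:46 AM UTC on Nov 14.
Flight 2 lands earlier by 4 hours 3 minutes.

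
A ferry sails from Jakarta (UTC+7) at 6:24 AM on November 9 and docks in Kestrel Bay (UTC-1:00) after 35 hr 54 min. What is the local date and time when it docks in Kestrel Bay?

Convert departure to UTC: 6:24 AM − 7:00 = 11:24 PM UTC on Nov 8.
Add 35 hours and 54 minutes travel time → 11:18 AM UTC (Nov 10).
Kestrel Bay is UTC−1:00, so local arrival = 11:18 AM − 1:00 = 10:18 AM on Nov 10.

10:18 AM on Nov 10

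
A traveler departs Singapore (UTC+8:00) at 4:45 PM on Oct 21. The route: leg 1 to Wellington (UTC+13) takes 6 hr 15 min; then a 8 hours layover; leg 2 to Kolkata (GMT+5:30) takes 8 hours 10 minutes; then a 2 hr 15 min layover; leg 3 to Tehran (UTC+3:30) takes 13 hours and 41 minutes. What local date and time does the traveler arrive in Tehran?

2:36 AM on October 23

Convert departure to UTC: 4:45 PM − 8:00 = 8:45 AM UTC on Oct 21.
Add 6 hours 15 minutes leg 1 → 3:00 PM UTC.
Add 8 hours layover in Wellington → 11:00 PM UTC.
Add 8 hours and 10 minutes leg 2 → 7:10 AM UTC (Oct 22).
Add 2 hours 15 minutes layover in Kolkata → 9:25 AM UTC.
Add 13 hours 41 minutes leg 3 → 11:06 PM UTC.
Tehran is UTC+3:30, so local arrival = 11:06 PM + 3:30 = 2:36 AM on Oct 23.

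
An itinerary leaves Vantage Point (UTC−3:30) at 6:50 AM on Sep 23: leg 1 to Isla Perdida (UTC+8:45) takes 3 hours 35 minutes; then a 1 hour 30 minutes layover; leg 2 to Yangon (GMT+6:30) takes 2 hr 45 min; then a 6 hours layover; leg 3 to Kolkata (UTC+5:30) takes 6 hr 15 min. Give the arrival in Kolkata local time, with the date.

11:55 AM on September 24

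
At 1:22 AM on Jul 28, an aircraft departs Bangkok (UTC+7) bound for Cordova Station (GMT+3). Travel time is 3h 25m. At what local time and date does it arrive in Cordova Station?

12:47 AM on July 28

Convert departure to UTC: 1:22 AM − 7:00 = 6:22 PM UTC on Jul 27.
Add 3 hours 25 minutes travel time → 9:47 PM UTC.
Cordova Station is UTC+3:00, so local arrival = 9:47 PM + 3:00 = 12:47 AM on Jul 28.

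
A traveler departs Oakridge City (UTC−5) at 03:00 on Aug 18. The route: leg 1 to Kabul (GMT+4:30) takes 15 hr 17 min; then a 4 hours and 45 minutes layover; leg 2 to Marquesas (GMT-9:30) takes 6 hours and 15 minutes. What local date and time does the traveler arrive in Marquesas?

Convert departure to UTC: 03:00 + 5:00 = 08:00 UTC on Aug 18.
Add 15 hours and 17 minutes leg 1 → 23:17 UTC.
Add 4 hours and 45 minutes layover in Kabul → 04:02 UTC (Aug 19).
Add 6 hours 15 minutes leg 2 → 10:17 UTC.
Marquesas is UTC−9:30, so local arrival = 10:17 − 9:30 = 00:47 on Aug 19.

00:47 on Aug 19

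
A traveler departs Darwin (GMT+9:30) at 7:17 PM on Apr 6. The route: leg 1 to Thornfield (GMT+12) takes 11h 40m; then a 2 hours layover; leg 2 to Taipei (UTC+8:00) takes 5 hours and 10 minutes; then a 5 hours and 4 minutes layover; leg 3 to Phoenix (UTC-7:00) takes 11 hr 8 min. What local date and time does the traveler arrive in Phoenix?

1:49 PM on Apr 7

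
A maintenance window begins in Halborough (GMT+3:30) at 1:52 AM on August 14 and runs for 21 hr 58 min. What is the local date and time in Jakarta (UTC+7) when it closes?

3:20 AM on August 15

Convert start to UTC: 1:52 AM − 3:30 = 10:22 PM UTC on Aug 13.
Add 21 hours and 58 minutes duration → 8:20 PM UTC (Aug 14).
Jakarta is UTC+7:00, so local end time = 8:20 PM + 7:00 = 3:20 AM on Aug 15.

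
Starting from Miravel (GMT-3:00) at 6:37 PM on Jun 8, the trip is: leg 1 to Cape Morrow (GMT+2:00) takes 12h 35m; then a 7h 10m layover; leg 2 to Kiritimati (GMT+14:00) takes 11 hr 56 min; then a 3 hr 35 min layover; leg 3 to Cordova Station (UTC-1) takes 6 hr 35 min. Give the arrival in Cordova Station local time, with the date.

2:28 PM on June 10

Convert departure to UTC: 6:37 PM + 3:00 = 9:37 PM UTC on Jun 8.
Add 12 hours 35 minutes leg 1 → 10:12 AM UTC (Jun 9).
Add 7 hours 10 minutes layover in Cape Morrow → 5:22 PM UTC.
Add 11 hours and 56 minutes leg 2 → 5:18 AM UTC (Jun 10).
Add 3 hours 35 minutes layover in Kiritimati → 8:53 AM UTC.
Add 6 hours and 35 minutes leg 3 → 3:28 PM UTC.
Cordova Station is UTC−1:00, so local arrival = 3:28 PM − 1:00 = 2:28 PM on Jun 10.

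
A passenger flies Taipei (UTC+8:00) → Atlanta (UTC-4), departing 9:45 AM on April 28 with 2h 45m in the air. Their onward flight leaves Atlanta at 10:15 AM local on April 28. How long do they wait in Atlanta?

9 hours 45 minutes

Convert departure to UTC: 9:45 AM − 8:00 = 1:45 AM UTC on Apr 28.
Add 2 hours and 45 minutes flight time → 4:30 AM UTC.
Atlanta is UTC−4:00, so local arrival = 4:30 AM − 4:00 = 12:30 AM on Apr 28.
Layover = 10:15 AM − 12:30 AM = 9 hours 45 minutes.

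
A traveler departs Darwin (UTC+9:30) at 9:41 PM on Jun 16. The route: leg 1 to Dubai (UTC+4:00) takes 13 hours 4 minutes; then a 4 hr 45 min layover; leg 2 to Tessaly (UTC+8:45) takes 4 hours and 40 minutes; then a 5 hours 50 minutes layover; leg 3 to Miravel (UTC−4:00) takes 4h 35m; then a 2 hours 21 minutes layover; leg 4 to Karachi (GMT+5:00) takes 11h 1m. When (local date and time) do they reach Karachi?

Convert departure to UTC: 9:41 PM − 9:30 = 12:11 PM UTC on Jun 16.
Add 13 hours and 4 minutes leg 1 → 1:15 AM UTC (Jun 17).
Add 4 hours and 45 minutes layover in Dubai → 6:00 AM UTC.
Add 4 hours and 40 minutes leg 2 → 10:40 AM UTC.
Add 5 hours 50 minutes layover in Tessaly → 4:30 PM UTC.
Add 4 hours 35 minutes leg 3 → 9:05 PM UTC.
Add 2 hours and 21 minutes layover in Miravel → 11:26 PM UTC.
Add 11 hours 1 minute leg 4 → 10:27 AM UTC (Jun 18).
Karachi is UTC+5:00, so local arrival = 10:27 AM + 5:00 = 3:27 PM on Jun 18.

3:27 PM on June 18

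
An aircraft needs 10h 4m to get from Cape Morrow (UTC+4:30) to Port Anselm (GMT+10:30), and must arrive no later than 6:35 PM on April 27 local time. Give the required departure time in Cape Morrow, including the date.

Target arrival in UTC: 6:35 PM − 10:30 = 8:05 AM on Apr 27.
Subtract 10 hours 4 minutes → departure 10:01 PM UTC on Apr 26.
Cape Morrow is UTC+4:30: 10:01 PM + 4:30 = 2:31 AM on Apr 27.

2:31 AM on Apr 27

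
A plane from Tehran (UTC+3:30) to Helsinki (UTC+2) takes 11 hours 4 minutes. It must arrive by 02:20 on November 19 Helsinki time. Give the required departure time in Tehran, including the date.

Target arrival in UTC: 02:20 − 2:00 = 00:20 on Nov 19.
Subtract 11 hours 4 minutes → departure 13:16 UTC on Nov 18.
Tehran is UTC+3:30: 13:16 + 3:30 = 16:46 on Nov 18.

16:46 on November 18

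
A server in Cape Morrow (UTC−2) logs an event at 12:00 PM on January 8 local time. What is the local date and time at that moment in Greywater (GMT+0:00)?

2:00 PM on January 8

Greywater is 2:00 ahead of Cape Morrow.
Shift by the zone difference: 12:00 PM + 2:00 = 2:00 PM on Jan 8 in Greywater.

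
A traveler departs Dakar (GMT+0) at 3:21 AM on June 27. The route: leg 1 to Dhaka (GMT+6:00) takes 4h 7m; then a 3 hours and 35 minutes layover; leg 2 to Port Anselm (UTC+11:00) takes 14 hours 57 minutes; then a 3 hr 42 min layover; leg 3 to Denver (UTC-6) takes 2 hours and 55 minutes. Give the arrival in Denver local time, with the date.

Dakar is at UTC+0, so departure is already 3:21 AM UTC on Jun 27.
Add 4 hours 7 minutes leg 1 → 7:28 AM UTC.
Add 3 hours 35 minutes layover in Dhaka → 11:03 AM UTC.
Add 14 hours and 57 minutes leg 2 → 2:00 AM UTC (Jun 28).
Add 3 hours and 42 minutes layover in Port Anselm → 5:42 AM UTC.
Add 2 hours and 55 minutes leg 3 → 8:37 AM UTC.
Denver is UTC−6:00, so local arrival = 8:37 AM − 6:00 = 2:37 AM on Jun 28.

2:37 AM on June 28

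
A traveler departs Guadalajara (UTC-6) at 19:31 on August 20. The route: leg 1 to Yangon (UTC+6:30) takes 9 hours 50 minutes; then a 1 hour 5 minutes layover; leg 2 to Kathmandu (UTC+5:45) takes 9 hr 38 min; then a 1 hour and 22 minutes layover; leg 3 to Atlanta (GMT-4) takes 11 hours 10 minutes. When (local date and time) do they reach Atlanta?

06:36 on August 22

Convert departure to UTC: 19:31 + 6:00 = 01:31 UTC on Aug 21.
Add 9 hours and 50 minutes leg 1 → 11:21 UTC.
Add 1 hour and 5 minutes layover in Yangon → 12:26 UTC.
Add 9 hours and 38 minutes leg 2 → 22:04 UTC.
Add 1 hour and 22 minutes layover in Kathmandu → 23:26 UTC.
Add 11 hours 10 minutes leg 3 → 10:36 UTC (Aug 22).
Atlanta is UTC−4:00, so local arrival = 10:36 − 4:00 = 06:36 on Aug 22.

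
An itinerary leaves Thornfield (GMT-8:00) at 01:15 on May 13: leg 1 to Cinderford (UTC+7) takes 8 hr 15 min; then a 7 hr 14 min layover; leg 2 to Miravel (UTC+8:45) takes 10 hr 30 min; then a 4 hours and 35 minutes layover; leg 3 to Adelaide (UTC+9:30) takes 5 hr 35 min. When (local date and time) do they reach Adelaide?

06:54 on May 15

Convert departure to UTC: 01:15 + 8:00 = 09:15 UTC on May 13.
Add 8 hours 15 minutes leg 1 → 17:30 UTC.
Add 7 hours 14 minutes layover in Cinderford → 00:44 UTC (May 14).
Add 10 hours and 30 minutes leg 2 → 11:14 UTC.
Add 4 hours and 35 minutes layover in Miravel → 15:49 UTC.
Add 5 hours 35 minutes leg 3 → 21:24 UTC.
Adelaide is UTC+9:30, so local arrival = 21:24 + 9:30 = 06:54 on May 15.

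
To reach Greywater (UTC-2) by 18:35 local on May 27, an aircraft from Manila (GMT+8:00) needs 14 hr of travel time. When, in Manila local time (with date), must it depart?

14:35 on May 27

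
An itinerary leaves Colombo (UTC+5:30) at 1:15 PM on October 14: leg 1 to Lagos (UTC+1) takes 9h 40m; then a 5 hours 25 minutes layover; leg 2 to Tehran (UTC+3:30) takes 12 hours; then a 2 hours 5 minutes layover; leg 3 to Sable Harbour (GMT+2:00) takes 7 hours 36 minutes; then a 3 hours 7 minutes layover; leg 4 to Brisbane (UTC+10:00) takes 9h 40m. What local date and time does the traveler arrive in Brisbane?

7:18 PM on October 16

Convert departure to UTC: 1:15 PM − 5:30 = 7:45 AM UTC on Oct 14.
Add 9 hours and 40 minutes leg 1 → 5:25 PM UTC.
Add 5 hours and 25 minutes layover in Lagos → 10:50 PM UTC.
Add 12 hours leg 2 → 10:50 AM UTC (Oct 15).
Add 2 hours 5 minutes layover in Tehran → 12:55 PM UTC.
Add 7 hours and 36 minutes leg 3 → 8:31 PM UTC.
Add 3 hours 7 minutes layover in Sable Harbour → 11:38 PM UTC.
Add 9 hours 40 minutes leg 4 → 9:18 AM UTC (Oct 16).
Brisbane is UTC+10:00, so local arrival = 9:18 AM + 10:00 = 7:18 PM on Oct 16.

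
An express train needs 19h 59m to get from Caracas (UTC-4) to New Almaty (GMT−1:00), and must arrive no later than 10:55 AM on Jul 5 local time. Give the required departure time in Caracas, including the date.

Target arrival in UTC: 10:55 AM + 1:00 = 11:55 AM on Jul 5.
Subtract 19 hours 59 minutes → departure 3:56 PM UTC on Jul 4.
Caracas is UTC−4:00: 3:56 PM − 4:00 = 11:56 AM on Jul 4.

11:56 AM on Jul 4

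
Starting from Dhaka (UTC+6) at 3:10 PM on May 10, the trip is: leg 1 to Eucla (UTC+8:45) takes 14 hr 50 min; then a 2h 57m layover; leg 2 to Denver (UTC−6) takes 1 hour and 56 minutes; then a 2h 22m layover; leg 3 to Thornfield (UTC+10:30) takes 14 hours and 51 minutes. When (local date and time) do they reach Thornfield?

8:36 AM on May 12

Convert departure to UTC: 3:10 PM − 6:00 = 9:10 AM UTC on May 10.
Add 14 hours and 50 minutes leg 1 → 12:00 AM UTC (May 11).
Add 2 hours 57 minutes layover in Eucla → 2:57 AM UTC.
Add 1 hour and 56 minutes leg 2 → 4:53 AM UTC.
Add 2 hours and 22 minutes layover in Denver → 7:15 AM UTC.
Add 14 hours 51 minutes leg 3 → 10:06 PM UTC.
Thornfield is UTC+10:30, so local arrival = 10:06 PM + 10:30 = 8:36 AM on May 12.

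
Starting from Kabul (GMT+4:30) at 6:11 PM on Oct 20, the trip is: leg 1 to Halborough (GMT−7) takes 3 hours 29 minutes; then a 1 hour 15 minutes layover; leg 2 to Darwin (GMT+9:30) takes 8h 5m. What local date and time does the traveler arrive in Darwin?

12:00 PM on October 21

Convert departure to UTC: 6:11 PM − 4:30 = 1:41 PM UTC on Oct 20.
Add 3 hours and 29 minutes leg 1 → 5:10 PM UTC.
Add 1 hour 15 minutes layover in Halborough → 6:25 PM UTC.
Add 8 hours 5 minutes leg 2 → 2:30 AM UTC (Oct 21).
Darwin is UTC+9:30, so local arrival = 2:30 AM + 9:30 = 12:00 PM on Oct 21.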